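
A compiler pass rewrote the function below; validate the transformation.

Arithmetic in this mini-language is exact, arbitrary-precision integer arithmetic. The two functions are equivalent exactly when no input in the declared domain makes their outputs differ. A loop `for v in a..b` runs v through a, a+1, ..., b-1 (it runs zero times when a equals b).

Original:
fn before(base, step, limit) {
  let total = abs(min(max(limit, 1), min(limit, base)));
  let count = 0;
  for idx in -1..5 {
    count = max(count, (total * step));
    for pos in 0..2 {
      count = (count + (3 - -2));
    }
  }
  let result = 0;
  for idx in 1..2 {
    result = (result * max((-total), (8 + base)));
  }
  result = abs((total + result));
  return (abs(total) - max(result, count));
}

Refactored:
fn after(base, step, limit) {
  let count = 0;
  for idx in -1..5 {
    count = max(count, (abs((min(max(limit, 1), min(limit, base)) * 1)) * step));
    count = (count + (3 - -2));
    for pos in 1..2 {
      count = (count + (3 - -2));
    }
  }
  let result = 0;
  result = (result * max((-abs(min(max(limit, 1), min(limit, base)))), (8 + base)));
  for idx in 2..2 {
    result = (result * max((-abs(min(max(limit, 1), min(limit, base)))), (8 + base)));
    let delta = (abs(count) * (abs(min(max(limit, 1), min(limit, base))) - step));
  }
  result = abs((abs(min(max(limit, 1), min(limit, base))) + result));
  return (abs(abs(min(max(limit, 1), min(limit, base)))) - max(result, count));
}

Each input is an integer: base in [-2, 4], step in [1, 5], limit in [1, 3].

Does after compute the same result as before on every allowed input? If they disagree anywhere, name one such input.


Side by side, the visible changes include: loop structure differs; and arithmetic usage differs; and local variable names differ; and constant usage differs; and statement counts differ; and min/max/abs usage differs.
Spot check at base=1, step=1, limit=2 — before: total = 1; count = 0; [idx=-1]; count = 1; [pos=0]; count = 6; [pos=1]; count = 11; [idx=0]; count = 11; [pos=0]; count = 16; [pos=1]; count = 21; [idx=1]; count = 21; [pos=0]; count = 26; [pos=1]; count = 31; [idx=2]; count = 31; [pos=0]; count = 36; [pos=1]; count = 41; [idx=3]; count = 41; [pos=0]; count = 46; [pos=1]; count = 51; [idx=4]; count = 51; [pos=0]; count = 56; [pos=1]; count = 61; result = 0; [idx=1]; result = 0; result = 1; return -60. after: count = 0; [idx=-1]; count = 1; count = 6; [pos=1]; count = 11; [idx=0]; count = 11; count = 16; [pos=1]; count = 21; [idx=1]; count = 21; count = 26; [pos=1]; count = 31; [idx=2]; count = 31; count = 36; [pos=1]; count = 41; [idx=3]; count = 41; count = 46; [pos=1]; count = 51; [idx=4]; count = 51; count = 56; [pos=1]; count = 61; result = 0; result = 0; the idx loop: no iterations; result = 1; return -60. Both give -60.
An exhaustive pass over the 105 declared inputs shows identical outputs.
verdict: equivalent


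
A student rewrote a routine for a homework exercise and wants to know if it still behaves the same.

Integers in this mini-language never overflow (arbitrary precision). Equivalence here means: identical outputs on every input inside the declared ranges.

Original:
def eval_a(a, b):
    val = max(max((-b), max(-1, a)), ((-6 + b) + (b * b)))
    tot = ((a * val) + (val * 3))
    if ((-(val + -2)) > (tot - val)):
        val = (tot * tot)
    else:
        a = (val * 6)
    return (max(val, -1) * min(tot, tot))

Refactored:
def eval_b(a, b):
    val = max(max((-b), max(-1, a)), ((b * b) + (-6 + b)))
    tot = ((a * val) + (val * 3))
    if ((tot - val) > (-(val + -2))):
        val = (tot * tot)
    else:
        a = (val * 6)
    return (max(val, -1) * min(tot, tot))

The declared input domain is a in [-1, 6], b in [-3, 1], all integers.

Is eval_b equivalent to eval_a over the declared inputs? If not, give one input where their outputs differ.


The rewrite breaks on a=-1, b=-3, where the results are 18 and 216.
eval_a: val=3, then tot=6, then ((-(val + -2)) > (tot - val)) is false, then a=18, then returns 18
eval_b: val=3, then tot=6, then ((tot - val) > (-(val + -2))) is true, then val=36, then returns 216
verdict: not equivalent; witness: a=-1, b=-3


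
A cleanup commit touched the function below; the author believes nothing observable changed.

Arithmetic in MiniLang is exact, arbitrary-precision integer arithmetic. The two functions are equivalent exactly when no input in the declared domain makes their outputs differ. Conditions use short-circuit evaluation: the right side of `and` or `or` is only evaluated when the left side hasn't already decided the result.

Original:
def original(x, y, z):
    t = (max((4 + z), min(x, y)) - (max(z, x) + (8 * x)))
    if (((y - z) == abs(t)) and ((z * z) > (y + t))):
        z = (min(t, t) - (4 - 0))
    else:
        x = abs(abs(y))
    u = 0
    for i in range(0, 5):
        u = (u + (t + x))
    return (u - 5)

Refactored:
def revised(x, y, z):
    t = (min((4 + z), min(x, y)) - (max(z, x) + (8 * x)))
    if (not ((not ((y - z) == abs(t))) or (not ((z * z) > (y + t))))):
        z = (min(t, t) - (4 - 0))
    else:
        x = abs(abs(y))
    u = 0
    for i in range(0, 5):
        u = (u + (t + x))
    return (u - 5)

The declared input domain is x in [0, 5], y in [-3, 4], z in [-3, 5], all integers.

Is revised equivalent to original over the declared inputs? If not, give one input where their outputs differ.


At x=0, y=-3, z=-3: original gives 15, revised gives -5.
verdict: not equivalent; witness: x=0, y=-3, z=-3


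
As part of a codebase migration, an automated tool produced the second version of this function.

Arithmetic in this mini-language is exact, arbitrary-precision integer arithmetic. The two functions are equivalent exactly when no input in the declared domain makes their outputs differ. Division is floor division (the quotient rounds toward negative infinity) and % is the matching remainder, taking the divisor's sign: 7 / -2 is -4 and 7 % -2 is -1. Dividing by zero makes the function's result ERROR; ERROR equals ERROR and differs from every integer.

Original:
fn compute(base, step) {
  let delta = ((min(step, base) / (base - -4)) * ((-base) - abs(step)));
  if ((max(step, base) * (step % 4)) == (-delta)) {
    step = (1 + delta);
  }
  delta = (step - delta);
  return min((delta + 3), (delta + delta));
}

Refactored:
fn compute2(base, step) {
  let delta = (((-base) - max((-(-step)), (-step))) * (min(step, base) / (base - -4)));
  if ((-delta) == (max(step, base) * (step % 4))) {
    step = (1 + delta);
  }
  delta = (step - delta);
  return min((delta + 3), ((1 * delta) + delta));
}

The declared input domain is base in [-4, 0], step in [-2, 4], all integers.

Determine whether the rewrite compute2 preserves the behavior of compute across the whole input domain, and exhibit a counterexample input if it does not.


The two are interchangeable: constant usage differs, arithmetic usage differs, min/max/abs usage differs, and every declared input agrees.
Tracing base=-1, step=0: compute: delta becomes -1; next ((max(step, base) * (step % 4)) == (-delta)) evaluates to false; next delta becomes 1; next final value 2 | compute2: delta becomes -1; next ((-delta) == (max(step, base) * (step % 4))) evaluates to false; next delta becomes 1; next final value 2 — matching result 2.
Across all 35 domain points the two functions coincide.
verdict: equivalent


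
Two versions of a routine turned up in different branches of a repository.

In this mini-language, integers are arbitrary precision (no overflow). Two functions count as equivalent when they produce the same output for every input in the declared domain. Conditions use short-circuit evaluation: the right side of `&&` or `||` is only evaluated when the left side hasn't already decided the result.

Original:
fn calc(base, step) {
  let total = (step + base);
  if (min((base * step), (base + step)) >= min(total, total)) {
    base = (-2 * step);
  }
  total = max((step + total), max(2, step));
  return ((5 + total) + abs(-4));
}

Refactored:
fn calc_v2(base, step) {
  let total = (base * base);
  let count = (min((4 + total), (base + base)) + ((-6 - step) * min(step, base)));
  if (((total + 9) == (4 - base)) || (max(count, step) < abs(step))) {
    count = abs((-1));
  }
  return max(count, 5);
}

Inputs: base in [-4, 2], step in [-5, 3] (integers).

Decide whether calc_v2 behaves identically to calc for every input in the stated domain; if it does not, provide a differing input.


Try base=-4, step=-5.
calc: total=-9, then (min((base * step), (base + step)) >= min(total, total)) is true, then base=10, then total=2, then returns 11
calc_v2: total=16, then count=-3, then (((total + 9) == (4 - base)) || (max(count, step) < abs(step))) is true, then count=1, then returns 5
11 != 5, so the rewrite changes behavior.
verdict: not equivalent; witness: base=-4, step=-5


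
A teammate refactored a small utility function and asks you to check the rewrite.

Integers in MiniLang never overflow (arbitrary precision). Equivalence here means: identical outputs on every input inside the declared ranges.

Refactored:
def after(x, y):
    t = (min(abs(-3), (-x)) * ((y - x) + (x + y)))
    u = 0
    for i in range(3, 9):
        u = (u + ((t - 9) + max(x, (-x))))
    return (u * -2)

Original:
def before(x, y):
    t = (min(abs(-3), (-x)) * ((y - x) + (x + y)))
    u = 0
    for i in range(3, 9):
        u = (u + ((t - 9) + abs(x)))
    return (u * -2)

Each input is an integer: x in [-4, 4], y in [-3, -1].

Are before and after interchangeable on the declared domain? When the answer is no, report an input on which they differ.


Behavior is preserved: although min/max/abs usage differs, the outputs never diverge.
As a probe, take x=-2, y=-3: before runs t := -12 | u := 0 | iter i=3: | u := -19 | iter i=4: | u := -38 | iter i=5: | u := -57 | iter i=6: | u := -76 | iter i=7: | u := -95 | iter i=8: | u := -114 | result 228; after runs t := -12 | u := 0 | iter i=3: | u := -19 | iter i=4: | u := -38 | iter i=5: | u := -57 | iter i=6: | u := -76 | iter i=7: | u := -95 | iter i=8: | u := -114 | result 228; both end at 228.
An exhaustive pass over the 27 declared inputs shows identical outputs.
verdict: equivalent


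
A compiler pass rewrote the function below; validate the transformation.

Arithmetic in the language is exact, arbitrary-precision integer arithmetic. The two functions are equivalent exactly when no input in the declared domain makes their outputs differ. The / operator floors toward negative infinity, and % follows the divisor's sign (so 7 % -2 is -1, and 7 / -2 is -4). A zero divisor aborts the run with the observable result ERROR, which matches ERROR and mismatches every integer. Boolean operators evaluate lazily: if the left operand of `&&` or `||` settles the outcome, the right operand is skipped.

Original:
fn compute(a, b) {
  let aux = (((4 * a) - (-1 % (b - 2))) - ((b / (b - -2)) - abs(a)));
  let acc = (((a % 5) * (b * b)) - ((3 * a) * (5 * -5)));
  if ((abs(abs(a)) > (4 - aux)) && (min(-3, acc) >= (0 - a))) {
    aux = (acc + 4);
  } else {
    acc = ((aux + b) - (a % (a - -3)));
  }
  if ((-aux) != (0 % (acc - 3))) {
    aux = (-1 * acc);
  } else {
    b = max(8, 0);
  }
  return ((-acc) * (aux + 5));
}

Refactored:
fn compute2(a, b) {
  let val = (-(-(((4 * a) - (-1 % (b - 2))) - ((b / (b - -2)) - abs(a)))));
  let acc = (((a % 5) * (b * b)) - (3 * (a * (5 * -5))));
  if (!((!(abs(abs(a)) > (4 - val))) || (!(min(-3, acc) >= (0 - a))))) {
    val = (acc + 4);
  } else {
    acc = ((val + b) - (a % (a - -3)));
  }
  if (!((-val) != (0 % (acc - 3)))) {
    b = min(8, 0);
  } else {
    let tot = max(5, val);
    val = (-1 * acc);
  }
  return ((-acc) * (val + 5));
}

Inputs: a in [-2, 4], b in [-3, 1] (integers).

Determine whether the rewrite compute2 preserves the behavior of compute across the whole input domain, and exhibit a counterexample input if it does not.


Equivalent. The edit looks behavioral (`max(8, 0)` became `min(8, 0)`), but over these ranges it never changes the outcome.
Across all 35 domain points the two functions coincide.
One worked example (a=1, b=-2) — compute: hits division by zero so the output is ERROR; compute2: hits division by zero so the output is ERROR; agreement on ERROR.
verdict: equivalent


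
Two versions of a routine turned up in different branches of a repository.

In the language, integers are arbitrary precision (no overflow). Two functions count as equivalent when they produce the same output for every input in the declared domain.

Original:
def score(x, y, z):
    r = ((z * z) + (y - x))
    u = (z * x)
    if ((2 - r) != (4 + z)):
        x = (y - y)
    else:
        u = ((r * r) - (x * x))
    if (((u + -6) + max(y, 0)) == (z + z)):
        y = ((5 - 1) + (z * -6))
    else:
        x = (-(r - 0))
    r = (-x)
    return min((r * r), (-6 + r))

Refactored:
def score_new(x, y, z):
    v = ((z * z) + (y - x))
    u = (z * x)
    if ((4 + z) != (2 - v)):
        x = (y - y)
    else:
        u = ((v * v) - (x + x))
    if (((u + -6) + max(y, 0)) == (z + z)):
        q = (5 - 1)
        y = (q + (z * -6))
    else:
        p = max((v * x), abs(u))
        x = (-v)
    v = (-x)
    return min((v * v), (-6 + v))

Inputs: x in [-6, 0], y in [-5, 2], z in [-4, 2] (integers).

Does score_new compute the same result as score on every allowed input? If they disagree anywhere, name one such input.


The rewrite breaks on x=-1, y=-5, z=-2, where the results are -6 and -5.
score: r becomes 0; next u becomes 2; next ((2 - r) != (4 + z)) evaluates to false; next u becomes -1; next (((u + -6) + max(y, 0)) == (z + z)) evaluates to false; next x becomes 0; next r becomes 0; next final value -6
score_new: v becomes 0; next u becomes 2; next ((4 + z) != (2 - v)) evaluates to false; next u becomes 2; next (((u + -6) + max(y, 0)) == (z + z)) evaluates to true; next q becomes 4; next y becomes 16; next v becomes 1; next final value -5
verdict: not equivalent; witness: x=-1, y=-5, z=-2


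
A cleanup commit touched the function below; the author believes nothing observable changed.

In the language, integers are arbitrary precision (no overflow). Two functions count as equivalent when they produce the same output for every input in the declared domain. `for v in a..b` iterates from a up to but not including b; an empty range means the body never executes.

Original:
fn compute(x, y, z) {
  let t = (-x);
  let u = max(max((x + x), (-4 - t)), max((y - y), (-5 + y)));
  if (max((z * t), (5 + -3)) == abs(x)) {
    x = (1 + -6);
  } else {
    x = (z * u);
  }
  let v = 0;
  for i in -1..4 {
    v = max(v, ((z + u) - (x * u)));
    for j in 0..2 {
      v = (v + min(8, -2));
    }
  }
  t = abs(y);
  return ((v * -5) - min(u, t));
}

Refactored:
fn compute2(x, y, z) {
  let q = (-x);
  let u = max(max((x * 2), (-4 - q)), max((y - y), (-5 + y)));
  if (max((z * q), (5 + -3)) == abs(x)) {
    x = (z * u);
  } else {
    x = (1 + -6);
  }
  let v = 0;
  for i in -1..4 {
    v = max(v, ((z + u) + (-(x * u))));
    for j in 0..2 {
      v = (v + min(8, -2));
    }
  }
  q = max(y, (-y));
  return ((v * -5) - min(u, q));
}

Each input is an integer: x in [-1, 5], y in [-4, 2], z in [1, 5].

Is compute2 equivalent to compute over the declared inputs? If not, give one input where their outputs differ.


On input x=1, y=-4, z=1, compute returns 23 while compute2 returns -47.
verdict: not equivalent; witness: x=1, y=-4, z=1


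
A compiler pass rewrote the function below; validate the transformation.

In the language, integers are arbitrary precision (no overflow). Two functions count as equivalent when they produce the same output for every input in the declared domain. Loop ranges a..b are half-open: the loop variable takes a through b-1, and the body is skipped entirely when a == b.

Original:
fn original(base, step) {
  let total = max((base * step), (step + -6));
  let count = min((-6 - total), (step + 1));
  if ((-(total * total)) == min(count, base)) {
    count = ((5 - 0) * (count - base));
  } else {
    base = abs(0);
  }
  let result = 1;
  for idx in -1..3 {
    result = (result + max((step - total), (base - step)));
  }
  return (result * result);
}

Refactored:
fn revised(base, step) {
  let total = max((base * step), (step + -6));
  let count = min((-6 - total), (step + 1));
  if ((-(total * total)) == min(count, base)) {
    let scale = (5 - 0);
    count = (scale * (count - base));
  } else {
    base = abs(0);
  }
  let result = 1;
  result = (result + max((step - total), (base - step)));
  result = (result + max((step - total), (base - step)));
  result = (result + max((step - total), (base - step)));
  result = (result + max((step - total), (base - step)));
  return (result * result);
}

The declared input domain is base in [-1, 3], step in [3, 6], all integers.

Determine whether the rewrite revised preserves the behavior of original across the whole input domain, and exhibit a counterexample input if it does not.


Behavior is preserved: although local variable names differ, plus arithmetic usage differs, plus min/max/abs usage differs, plus statement counts differ, plus loop structure differs, the outputs never diverge.
As a probe, take base=3, step=6: original runs total := 18 | count := -24 | ((-(total * total)) == min(count, base)): false | base := 0 | result := 1 | iter idx=-1: | result := -5 | iter idx=0: | result := -11 | iter idx=1: | result := -17 | iter idx=2: | result := -23 | result 529; revised runs total := 18 | count := -24 | ((-(total * total)) == min(count, base)): false | base := 0 | result := 1 | result := -5 | result := -11 | result := -17 | result := -23 | result 529; both end at 529.
Every one of the 20 inputs gives matching results.
verdict: equivalent


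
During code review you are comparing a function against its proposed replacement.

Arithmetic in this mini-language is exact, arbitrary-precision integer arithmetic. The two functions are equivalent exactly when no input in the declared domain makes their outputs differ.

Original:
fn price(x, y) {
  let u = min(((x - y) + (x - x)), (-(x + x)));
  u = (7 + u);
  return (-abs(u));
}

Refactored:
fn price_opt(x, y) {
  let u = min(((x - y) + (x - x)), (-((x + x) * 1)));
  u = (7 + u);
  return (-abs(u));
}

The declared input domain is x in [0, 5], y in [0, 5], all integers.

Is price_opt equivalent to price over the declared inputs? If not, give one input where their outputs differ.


Behavior is preserved: although arithmetic usage differs, constant usage differs, the outputs never diverge.
As a probe, take x=5, y=3: price runs u=-10, then u=-3, then returns -3; price_opt runs u=-10, then u=-3, then returns -3; both end at -3.
Sweeping the whole domain (36 inputs) finds no disagreement.
verdict: equivalent


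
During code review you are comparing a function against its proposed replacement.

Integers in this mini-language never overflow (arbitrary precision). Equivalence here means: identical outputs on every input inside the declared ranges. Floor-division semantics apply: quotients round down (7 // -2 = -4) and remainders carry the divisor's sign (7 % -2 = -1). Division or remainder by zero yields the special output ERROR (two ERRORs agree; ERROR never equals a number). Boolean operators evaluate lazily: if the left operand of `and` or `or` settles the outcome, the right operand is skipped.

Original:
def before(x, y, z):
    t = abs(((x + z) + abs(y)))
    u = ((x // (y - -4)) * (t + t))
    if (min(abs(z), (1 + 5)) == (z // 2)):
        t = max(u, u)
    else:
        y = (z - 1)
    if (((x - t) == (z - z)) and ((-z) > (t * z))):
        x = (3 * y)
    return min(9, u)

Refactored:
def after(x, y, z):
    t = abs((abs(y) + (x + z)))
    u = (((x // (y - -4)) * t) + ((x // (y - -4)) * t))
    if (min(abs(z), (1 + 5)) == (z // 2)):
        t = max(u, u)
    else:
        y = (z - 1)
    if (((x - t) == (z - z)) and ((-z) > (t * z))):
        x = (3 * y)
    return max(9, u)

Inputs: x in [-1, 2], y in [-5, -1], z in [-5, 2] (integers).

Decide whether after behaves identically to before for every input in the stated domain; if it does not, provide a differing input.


Not equivalent: x=-1, y=-5, z=-5 separates them (2 vs 9).
before: t=1, then u=2, then (min(abs(z), (1 + 5)) == (z // 2)) is false, then y=-6, then (((x - t) == (z - z)) and ((-z) > (t * z))) is false, then returns 2
after: t=1, then u=2, then (min(abs(z), (1 + 5)) == (z // 2)) is false, then y=-6, then (((x - t) == (z - z)) and ((-z) > (t * z))) is false, then returns 9
verdict: not equivalent; witness: x=-1, y=-5, z=-5


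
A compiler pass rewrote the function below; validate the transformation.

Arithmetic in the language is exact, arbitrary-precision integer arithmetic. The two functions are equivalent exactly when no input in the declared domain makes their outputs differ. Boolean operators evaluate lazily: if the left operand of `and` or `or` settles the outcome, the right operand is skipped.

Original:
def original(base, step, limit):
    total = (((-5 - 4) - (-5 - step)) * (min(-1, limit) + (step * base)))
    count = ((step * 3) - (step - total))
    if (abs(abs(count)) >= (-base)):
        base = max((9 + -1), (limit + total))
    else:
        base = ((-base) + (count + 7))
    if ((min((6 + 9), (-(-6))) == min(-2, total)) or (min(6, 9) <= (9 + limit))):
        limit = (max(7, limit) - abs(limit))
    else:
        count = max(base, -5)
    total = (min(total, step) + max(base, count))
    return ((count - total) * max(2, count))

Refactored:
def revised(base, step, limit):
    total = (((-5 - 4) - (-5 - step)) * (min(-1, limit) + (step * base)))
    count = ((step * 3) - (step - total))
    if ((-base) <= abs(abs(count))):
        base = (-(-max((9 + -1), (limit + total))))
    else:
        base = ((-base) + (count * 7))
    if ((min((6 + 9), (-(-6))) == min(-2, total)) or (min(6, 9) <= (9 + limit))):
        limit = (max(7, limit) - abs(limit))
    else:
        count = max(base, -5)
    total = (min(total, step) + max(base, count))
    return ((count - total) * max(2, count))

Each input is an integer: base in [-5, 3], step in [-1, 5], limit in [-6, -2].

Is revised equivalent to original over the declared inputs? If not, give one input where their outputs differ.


At base=-5, step=-1, limit=-6: original gives 15, revised gives 26.
verdict: not equivalent; witness: base=-5, step=-1, limit=-6


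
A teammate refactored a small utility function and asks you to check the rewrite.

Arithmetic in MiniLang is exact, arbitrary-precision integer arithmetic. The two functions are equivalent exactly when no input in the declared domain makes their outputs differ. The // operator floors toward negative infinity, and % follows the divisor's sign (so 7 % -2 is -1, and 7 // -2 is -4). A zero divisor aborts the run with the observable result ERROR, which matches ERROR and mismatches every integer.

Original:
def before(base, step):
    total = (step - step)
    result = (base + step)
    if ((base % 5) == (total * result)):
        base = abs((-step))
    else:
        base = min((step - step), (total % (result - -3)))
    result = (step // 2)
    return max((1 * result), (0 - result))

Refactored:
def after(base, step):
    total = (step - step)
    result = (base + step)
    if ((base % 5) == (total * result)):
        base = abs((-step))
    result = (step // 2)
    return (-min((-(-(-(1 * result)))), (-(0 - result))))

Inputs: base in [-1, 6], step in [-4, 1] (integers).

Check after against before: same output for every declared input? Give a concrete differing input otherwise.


Evaluate both at base=-1, step=-2.
before: total becomes 0; next result becomes -3; next ((base % 5) == (total * result)) evaluates to false; next hits division by zero so the output is ERROR
after: total becomes 0; next result becomes -3; next ((base % 5) == (total * result)) evaluates to false; next result becomes -1; next final value 1
ERROR vs 1 — the two versions disagree here.
verdict: not equivalent; witness: base=-1, step=-2


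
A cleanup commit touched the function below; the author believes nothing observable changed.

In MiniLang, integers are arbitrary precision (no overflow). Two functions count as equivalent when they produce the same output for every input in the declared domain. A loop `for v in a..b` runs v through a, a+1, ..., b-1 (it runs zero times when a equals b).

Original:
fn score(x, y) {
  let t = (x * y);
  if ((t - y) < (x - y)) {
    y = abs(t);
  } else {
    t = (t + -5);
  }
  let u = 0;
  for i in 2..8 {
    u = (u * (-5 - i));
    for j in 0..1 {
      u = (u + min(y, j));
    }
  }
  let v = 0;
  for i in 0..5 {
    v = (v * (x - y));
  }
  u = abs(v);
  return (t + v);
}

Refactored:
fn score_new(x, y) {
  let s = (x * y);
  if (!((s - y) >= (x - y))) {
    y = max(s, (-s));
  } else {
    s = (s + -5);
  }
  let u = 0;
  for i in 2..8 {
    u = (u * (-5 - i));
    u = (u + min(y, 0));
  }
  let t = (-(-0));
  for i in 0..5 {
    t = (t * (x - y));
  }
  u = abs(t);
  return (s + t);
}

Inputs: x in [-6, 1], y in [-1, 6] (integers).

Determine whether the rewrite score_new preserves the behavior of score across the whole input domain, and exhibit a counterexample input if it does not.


This is a faithful refactor — local variable names differ; and comparison usage differs; and constant usage differs; and statement counts differ; and min/max/abs usage differs; and boolean connective usage differs; and loop structure differs, but the computed results match everywhere.
Tracing x=-6, y=-1: score: t = 6; ((t - y) < (x - y)) -> false; t = 1; u = 0; [i=2]; u = 0; [j=0]; u = -1; [i=3]; u = 8; [j=0]; u = 7; [i=4]; u = -63; [j=0]; u = -64; [i=5]; u = 640; [j=0]; u = 639; [i=6]; u = -7029; [j=0]; u = -7030; [i=7]; u = 84360; [j=0]; u = 84359; v = 0; [i=0]; v = 0; [i=1]; v = 0; [i=2]; v = 0; [i=3]; v = 0; [i=4]; v = 0; u = 0; return 1 | score_new: s = 6; (!((s - y) >= (x - y))) -> false; s = 1; u = 0; [i=2]; u = 0; u = -1; [i=3]; u = 8; u = 7; [i=4]; u = -63; u = -64; [i=5]; u = 640; u = 639; [i=6]; u = -7029; u = -7030; [i=7]; u = 84360; u = 84359; t = 0; [i=0]; t = 0; [i=1]; t = 0; [i=2]; t = 0; [i=3]; t = 0; [i=4]; t = 0; u = 0; return 1 — matching result 1.
An exhaustive pass over the 64 declared inputs shows identical outputs.
verdict: equivalent


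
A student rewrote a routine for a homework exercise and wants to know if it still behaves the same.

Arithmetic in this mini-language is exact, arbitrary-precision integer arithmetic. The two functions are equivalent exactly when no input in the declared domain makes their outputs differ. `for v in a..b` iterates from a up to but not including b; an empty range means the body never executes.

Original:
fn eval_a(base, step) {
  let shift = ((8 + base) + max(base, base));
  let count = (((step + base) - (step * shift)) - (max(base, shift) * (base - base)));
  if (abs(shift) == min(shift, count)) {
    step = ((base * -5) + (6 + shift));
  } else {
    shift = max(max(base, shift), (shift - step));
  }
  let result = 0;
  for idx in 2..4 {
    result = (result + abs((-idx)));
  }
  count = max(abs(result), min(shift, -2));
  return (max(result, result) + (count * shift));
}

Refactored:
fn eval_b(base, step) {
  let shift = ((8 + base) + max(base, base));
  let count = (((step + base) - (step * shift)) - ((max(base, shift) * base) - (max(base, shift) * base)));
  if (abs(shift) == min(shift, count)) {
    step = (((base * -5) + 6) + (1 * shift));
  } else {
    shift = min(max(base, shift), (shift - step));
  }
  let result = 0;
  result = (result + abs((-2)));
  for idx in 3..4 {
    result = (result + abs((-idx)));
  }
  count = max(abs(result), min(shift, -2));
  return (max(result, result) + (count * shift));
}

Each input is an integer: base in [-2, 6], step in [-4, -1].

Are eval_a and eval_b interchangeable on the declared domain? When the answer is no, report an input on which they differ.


Consider the input base=-2, step=-1.
eval_a: shift becomes 4; next count becomes 1; next (abs(shift) == min(shift, count)) evaluates to false; next shift becomes 5; next result becomes 0; next at idx=2:; next result becomes 2; next at idx=3:; next result becomes 5; next count becomes 5; next final value 30
eval_b: shift becomes 4; next count becomes 1; next (abs(shift) == min(shift, count)) evaluates to false; next shift becomes 4; next result becomes 0; next result becomes 2; next at idx=3:; next result becomes 5; next count becomes 5; next final value 25
30 against 25: the behavior changed.
verdict: not equivalent; witness: base=-2, step=-1


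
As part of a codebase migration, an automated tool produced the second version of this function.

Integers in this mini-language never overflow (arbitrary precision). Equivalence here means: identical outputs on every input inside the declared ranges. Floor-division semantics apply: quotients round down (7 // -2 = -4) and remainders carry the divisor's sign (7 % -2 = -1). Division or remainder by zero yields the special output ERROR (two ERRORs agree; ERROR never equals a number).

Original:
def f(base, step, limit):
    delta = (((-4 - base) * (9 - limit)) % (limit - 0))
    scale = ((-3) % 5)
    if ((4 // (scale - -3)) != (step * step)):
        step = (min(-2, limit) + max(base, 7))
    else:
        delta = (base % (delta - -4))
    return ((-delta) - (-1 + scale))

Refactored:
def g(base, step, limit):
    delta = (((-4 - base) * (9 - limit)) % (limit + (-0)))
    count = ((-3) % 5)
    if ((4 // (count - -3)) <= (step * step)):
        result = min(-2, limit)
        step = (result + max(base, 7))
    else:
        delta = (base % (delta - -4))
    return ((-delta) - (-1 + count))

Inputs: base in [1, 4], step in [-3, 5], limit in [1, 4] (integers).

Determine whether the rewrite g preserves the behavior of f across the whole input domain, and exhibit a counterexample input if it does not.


Input base=1, step=0, limit=1: -2 from f versus -1 from g.
verdict: not equivalent; witness: base=1, step=0, limit=1


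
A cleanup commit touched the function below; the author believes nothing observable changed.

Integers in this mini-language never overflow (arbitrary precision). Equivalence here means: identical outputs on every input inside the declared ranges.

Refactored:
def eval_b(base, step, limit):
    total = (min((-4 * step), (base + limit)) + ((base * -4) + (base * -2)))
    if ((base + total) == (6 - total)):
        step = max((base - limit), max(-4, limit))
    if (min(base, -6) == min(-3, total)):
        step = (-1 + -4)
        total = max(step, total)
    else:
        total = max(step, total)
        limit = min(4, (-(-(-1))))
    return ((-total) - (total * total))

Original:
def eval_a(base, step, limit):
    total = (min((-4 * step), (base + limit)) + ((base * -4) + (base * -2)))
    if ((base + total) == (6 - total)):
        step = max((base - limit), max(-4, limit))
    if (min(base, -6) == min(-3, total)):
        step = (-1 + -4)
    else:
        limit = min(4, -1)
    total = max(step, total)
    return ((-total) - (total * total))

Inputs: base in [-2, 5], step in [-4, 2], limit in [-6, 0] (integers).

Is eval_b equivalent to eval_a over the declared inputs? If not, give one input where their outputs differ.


The two versions differ — the changes include min/max/abs usage differs, statement counts differ.
Tracing base=2, step=-4, limit=-6: eval_a: total=-16, then ((base + total) == (6 - total)) is false, then (min(base, -6) == min(-3, total)) is false, then limit=-1, then total=-4, then returns -12 | eval_b: total=-16, then ((base + total) == (6 - total)) is false, then (min(base, -6) == min(-3, total)) is false, then total=-4, then limit=-1, then returns -12 — matching result -12.
An exhaustive pass over the 392 declared inputs shows identical outputs.
verdict: equivalent


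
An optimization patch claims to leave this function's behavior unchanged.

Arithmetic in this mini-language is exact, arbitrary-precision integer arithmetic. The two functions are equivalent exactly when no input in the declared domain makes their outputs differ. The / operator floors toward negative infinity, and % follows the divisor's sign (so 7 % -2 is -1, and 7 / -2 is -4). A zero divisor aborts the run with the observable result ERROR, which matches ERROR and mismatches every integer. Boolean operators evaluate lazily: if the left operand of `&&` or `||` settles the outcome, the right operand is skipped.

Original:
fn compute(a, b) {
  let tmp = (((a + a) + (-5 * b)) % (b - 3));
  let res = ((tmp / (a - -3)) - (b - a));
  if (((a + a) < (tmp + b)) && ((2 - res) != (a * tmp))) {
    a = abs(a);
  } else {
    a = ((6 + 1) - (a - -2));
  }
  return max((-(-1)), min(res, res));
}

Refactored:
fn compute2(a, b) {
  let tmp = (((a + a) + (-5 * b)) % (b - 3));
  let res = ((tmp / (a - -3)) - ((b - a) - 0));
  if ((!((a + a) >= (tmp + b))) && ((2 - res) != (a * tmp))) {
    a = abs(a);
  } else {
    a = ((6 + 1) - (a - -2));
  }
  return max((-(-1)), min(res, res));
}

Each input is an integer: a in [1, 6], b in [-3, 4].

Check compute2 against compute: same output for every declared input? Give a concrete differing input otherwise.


Reading the diff, among the changes: boolean connective usage differs, constant usage differs, comparison usage differs, arithmetic usage differs.
Spot check at a=4, b=-2 — compute: tmp = -2; res = 5; (((a + a) < (tmp + b)) && ((2 - res) != (a * tmp))) -> false; a = 1; return 5. compute2: tmp = -2; res = 5; ((!((a + a) >= (tmp + b))) && ((2 - res) != (a * tmp))) -> false; a = 1; return 5. Both give 5.
An exhaustive pass over the 48 declared inputs shows identical outputs.
verdict: equivalent


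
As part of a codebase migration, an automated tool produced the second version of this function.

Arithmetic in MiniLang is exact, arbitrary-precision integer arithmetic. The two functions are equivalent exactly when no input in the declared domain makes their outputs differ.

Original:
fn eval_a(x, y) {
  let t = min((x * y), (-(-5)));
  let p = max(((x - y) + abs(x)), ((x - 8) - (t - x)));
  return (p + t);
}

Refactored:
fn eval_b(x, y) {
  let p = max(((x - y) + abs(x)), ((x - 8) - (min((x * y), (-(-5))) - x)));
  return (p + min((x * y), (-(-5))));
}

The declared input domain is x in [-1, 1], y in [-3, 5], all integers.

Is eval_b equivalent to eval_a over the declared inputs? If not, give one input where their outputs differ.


Although local variable names differ; and arithmetic usage differs; and statement counts differ; and constant usage differs; and min/max/abs usage differs, 27/27 inputs agree.
verdict: equivalent


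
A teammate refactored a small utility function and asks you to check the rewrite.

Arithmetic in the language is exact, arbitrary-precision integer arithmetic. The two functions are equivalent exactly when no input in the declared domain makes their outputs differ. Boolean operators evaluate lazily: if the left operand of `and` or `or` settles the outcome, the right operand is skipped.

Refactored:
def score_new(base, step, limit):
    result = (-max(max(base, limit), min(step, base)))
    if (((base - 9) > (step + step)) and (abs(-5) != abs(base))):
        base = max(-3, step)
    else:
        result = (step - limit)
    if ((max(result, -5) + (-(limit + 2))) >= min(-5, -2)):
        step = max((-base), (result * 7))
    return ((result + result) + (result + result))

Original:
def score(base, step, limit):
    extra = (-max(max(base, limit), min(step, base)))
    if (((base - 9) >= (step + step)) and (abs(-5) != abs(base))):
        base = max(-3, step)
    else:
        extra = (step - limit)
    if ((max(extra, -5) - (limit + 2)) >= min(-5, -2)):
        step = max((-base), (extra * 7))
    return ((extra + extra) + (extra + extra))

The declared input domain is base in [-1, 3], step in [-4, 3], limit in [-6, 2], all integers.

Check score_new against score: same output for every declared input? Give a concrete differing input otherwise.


base=1, step=-4, limit=-6 yields -4 from score but 8 from score_new.
verdict: not equivalent; witness: base=1, step=-4, limit=-6


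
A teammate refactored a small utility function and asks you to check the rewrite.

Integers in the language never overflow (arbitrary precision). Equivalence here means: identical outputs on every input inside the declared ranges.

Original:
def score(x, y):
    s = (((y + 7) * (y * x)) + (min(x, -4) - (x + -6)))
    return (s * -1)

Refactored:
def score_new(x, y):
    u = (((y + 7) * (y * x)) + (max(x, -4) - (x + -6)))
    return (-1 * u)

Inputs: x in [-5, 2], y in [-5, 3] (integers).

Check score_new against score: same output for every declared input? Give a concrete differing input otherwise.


Take x=-5, y=-5.
score: s := 56 | result -56
score_new: u := 57 | result -57
-56 vs -57 — the two versions disagree here.
verdict: not equivalent; witness: x=-5, y=-5


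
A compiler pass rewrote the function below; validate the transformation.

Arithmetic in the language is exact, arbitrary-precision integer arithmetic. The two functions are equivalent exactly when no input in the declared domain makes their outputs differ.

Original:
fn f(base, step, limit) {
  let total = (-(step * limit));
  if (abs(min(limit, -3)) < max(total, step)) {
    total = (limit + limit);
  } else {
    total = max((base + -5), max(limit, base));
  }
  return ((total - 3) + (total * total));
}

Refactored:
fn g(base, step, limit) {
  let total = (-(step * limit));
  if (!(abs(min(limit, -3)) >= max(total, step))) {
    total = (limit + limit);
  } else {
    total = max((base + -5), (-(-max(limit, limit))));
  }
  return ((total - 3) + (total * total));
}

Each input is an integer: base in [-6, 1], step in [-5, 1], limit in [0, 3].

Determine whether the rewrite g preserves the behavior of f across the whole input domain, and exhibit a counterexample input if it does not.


There is a counterexample at base=1, step=-5, limit=0: -1 on one side, -3 on the other.
f: total=0, then (abs(min(limit, -3)) < max(total, step)) is false, then total=1, then returns -1
g: total=0, then (!(abs(min(limit, -3)) >= max(total, step))) is false, then total=0, then returns -3
verdict: not equivalent; witness: base=1, step=-5, limit=0


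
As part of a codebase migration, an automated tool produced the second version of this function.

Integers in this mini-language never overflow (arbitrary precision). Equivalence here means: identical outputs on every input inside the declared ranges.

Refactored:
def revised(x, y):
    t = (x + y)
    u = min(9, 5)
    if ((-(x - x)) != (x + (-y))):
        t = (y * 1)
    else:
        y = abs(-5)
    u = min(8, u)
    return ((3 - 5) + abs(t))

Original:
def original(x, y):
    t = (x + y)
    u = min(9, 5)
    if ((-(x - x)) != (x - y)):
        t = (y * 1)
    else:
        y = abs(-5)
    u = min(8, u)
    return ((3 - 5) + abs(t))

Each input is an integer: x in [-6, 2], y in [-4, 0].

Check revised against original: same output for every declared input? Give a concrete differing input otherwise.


Differences: arithmetic usage differs — yet all 45 inputs agree.
verdict: equivalent


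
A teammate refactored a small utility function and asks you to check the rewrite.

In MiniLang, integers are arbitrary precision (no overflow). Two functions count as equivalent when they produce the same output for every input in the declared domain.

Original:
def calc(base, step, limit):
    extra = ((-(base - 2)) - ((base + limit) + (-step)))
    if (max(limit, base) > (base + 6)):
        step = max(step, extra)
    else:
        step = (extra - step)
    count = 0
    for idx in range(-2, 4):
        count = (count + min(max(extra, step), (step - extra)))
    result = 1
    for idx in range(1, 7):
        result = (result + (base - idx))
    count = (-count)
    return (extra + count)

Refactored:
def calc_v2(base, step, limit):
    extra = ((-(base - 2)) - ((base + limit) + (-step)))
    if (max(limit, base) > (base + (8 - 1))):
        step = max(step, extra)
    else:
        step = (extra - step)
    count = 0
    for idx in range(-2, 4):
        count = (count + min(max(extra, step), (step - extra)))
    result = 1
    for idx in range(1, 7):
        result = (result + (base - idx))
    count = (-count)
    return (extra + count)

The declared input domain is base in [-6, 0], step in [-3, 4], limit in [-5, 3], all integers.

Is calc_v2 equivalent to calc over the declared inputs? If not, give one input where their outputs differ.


These are not equivalent — on base=-6, step=-3, limit=1 the outputs split (10 vs -8).
calc: extra = 10; (max(limit, base) > (base + 6)) -> true; step = 10; count = 0; [idx=-2]; count = 0; [idx=-1]; count = 0; [idx=0]; count = 0; [idx=1]; count = 0; [idx=2]; count = 0; [idx=3]; count = 0; result = 1; [idx=1]; result = -6; [idx=2]; result = -14; [idx=3]; result = -23; [idx=4]; result = -33; [idx=5]; result = -44; [idx=6]; result = -56; count = 0; return 10
calc_v2: extra = 10; (max(limit, base) > (base + (8 - 1))) -> false; step = 13; count = 0; [idx=-2]; count = 3; [idx=-1]; count = 6; [idx=0]; count = 9; [idx=1]; count = 12; [idx=2]; count = 15; [idx=3]; count = 18; result = 1; [idx=1]; result = -6; [idx=2]; result = -14; [idx=3]; result = -23; [idx=4]; result = -33; [idx=5]; result = -44; [idx=6]; result = -56; count = -18; return -8
verdict: not equivalent; witness: base=-6, step=-3, limit=1
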